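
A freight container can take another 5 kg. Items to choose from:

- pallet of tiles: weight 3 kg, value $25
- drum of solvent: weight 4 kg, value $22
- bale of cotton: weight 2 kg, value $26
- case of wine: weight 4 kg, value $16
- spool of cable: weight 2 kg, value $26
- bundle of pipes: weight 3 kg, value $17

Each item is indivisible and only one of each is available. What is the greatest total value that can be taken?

Check high-value combinations within 5 kg:
- bale of cotton+spool of cable: weight 2+2=4, value 26+26=52
- pallet of tiles+bale of cotton: weight 3+2=5, value 25+26=51
- pallet of tiles+spool of cable: weight 3+2=5, value 25+26=51
Best: $52.

$52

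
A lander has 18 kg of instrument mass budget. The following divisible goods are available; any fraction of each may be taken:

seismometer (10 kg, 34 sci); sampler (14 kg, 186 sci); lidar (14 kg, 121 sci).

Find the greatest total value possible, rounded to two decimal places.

220.57

Take in order of value per unit:
- sampler (186/14 per unit): all 14 → value 186, running total 186.00
- lidar (121/14 per unit): 4 of 14 → value 4×121/14 = 34.5714, running total 220.57
Total 220.57.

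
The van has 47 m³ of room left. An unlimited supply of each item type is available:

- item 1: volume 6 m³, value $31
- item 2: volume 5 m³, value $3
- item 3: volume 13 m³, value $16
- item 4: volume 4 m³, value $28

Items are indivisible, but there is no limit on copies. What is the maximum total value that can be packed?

$311

Best value-per-unit is item 4 at 28/4; filling with it alone gives 11×28 = 308.
Optimal mix: 1×item 1 + 10×item 4 → volume 46, value 311.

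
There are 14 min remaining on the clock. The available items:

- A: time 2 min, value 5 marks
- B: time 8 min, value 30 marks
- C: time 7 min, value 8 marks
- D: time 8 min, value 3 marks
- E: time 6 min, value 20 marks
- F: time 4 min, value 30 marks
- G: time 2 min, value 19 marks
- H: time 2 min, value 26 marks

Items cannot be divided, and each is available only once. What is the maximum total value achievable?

Check high-value combinations within 14 min:
- E+F+G+H: time 6+4+2+2=14, value 20+30+19+26=95
- B+F+H: time 8+4+2=14, value 30+30+26=86
- A+E+F+H: time 2+6+4+2=14, value 5+20+30+26=81
Best: 95 marks.

95 marks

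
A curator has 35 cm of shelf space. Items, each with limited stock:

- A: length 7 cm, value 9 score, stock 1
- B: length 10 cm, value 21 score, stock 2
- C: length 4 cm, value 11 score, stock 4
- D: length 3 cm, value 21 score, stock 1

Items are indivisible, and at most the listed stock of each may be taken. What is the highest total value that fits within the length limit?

Best selections within length 35 and stock limits:
- 2×B + 3×C + 1×D: length 35, value 96
- 1×B + 4×C + 1×D: length 29, value 86
Best: 96 score.

96 score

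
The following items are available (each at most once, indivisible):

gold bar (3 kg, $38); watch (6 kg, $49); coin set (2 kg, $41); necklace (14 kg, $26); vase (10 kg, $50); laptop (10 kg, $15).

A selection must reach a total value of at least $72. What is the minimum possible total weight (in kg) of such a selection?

Subsets with value ≥ 72, sorted by total weight:
- gold bar+coin set: weight 5, value 79
- watch+coin set: weight 8, value 90
- gold bar+watch: weight 9, value 87
- gold bar+watch+coin set: weight 11, value 128
Minimum weight: 5 kg.

5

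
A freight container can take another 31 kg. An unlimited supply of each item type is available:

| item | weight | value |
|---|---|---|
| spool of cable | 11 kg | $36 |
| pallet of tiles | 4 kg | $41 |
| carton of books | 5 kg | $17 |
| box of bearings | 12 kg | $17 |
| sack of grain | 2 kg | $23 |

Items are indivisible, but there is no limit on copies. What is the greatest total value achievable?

Best value-per-unit is sack of grain at 23/2, and filling with it alone uses weight 15×2=30. No mix of the others beats 15×23 = 345.

$345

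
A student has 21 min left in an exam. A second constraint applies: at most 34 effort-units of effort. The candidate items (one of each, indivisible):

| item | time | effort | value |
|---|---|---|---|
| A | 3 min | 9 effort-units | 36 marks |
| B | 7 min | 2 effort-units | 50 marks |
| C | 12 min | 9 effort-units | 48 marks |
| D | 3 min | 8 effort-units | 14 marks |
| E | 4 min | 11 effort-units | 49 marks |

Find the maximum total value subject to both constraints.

149 marks

Feasible sets respecting both limits:
- A+B+D+E: time 17, effort 30, value 149
- A+B+E: time 14, effort 22, value 135
- A+C+E: time 19, effort 29, value 133
- B+D+E: time 14, effort 21, value 113
Best: 149 marks.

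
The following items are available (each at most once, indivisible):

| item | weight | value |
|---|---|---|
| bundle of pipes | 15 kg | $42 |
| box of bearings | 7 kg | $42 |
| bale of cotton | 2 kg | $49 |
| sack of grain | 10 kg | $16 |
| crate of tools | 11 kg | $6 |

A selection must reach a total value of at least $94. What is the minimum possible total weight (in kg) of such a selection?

Subsets with value ≥ 94, sorted by total weight:
- box of bearings+bale of cotton+sack of grain: weight 19, value 107
- box of bearings+bale of cotton+crate of tools: weight 20, value 97
- bundle of pipes+box of bearings+bale of cotton: weight 24, value 133
- bundle of pipes+bale of cotton+sack of grain: weight 27, value 107
Minimum weight: 19 kg.

19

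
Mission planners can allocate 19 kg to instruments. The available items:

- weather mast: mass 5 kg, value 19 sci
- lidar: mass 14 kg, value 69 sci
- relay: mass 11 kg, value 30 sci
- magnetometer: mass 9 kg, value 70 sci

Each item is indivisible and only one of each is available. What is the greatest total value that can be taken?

Check high-value combinations within 19 kg:
- weather mast+magnetometer: mass 5+9=14, value 19+70=89
- weather mast+lidar: mass 5+14=19, value 19+69=88
- magnetometer: mass 9, value 70
Best: 89 sci.

89 sci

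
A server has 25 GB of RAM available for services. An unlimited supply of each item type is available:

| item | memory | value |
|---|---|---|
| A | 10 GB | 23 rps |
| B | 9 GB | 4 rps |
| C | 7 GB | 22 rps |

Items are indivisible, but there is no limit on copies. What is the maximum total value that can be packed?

67 rps

Best value-per-unit is C at 22/7; filling with it alone gives 3×22 = 66.
Optimal mix: 1×A + 2×C → memory 24, value 67.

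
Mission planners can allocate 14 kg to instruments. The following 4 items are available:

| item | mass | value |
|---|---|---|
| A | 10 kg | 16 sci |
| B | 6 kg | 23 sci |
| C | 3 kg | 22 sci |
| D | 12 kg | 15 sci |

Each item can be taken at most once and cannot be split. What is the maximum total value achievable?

45 sci

Check high-value combinations within 14 kg:
- B+C: mass 6+3=9, value 23+22=45
- A+C: mass 10+3=13, value 16+22=38
- B: mass 6, value 23
- C: mass 3, value 22
- A: mass 10, value 16
Best: 45 sci.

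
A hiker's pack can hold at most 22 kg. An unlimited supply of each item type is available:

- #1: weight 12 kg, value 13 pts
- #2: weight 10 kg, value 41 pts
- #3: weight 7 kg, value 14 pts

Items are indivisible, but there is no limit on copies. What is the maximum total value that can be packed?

Best value-per-unit is #2 at 41/10, and filling with it alone uses weight 2×10=20. No mix of the others beats 2×41 = 82.

82 pts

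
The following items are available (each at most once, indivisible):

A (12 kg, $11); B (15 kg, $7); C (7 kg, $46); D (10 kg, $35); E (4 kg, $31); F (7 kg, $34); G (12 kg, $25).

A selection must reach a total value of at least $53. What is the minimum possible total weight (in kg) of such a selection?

Subsets with value ≥ 53, sorted by total weight:
- C+E: weight 11, value 77
- E+F: weight 11, value 65
- C+F: weight 14, value 80
- D+E: weight 14, value 66
Minimum weight: 11 kg.

11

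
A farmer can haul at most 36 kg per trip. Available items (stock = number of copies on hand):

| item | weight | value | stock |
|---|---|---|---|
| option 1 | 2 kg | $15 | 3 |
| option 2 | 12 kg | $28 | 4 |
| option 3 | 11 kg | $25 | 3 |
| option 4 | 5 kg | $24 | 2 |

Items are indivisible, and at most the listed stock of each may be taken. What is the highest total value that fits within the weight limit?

Top feasible selections:
- 2×option 1 + 2×option 3 + 2×option 4: weight 36, value 128
- 3×option 1 + 2×option 2 + 1×option 4: weight 35, value 125
Best: $128.

$128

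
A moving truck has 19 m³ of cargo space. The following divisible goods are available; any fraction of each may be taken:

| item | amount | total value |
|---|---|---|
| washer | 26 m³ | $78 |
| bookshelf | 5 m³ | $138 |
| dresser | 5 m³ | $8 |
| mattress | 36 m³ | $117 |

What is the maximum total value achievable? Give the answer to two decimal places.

183.50

Take in order of value per unit:
- bookshelf (138/5 per unit): all 5 → value 138, running total 138.00
- mattress (117/36 per unit): 14 of 36 → value 14×117/36 = 45.5000, running total 183.50
Total 183.50.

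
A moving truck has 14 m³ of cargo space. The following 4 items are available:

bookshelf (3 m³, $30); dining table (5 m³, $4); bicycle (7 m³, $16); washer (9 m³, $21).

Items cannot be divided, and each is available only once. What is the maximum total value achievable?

$51

Check high-value combinations within 14 m³:
- bookshelf+washer: volume 3+9=12, value 30+21=51
- bookshelf+bicycle: volume 3+7=10, value 30+16=46
- bookshelf+dining table: volume 3+5=8, value 30+4=34
- bookshelf: volume 3, value 30
- dining table+washer: volume 5+9=14, value 4+21=25
Best: $51.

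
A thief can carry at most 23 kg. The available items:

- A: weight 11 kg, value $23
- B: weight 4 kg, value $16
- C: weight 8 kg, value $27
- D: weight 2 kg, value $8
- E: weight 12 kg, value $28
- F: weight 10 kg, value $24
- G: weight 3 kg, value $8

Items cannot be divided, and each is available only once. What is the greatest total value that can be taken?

$67

Check high-value combinations within 23 kg:
- B+C+F: weight 4+8+10=22, value 16+27+24=67
- C+D+F+G: weight 8+2+10+3=23, value 27+8+24+8=67
- A+B+C: weight 11+4+8=23, value 23+16+27=66
- C+D+E: weight 8+2+12=22, value 27+8+28=63
Best: $67.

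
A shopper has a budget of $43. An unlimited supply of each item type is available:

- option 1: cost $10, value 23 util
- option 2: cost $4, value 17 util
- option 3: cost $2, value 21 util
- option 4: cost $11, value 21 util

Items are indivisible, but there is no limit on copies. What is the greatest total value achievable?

Best value-per-unit is option 3 at 21/2, and filling with it alone uses cost 21×2=42. No mix of the others beats 21×21 = 441.

441 util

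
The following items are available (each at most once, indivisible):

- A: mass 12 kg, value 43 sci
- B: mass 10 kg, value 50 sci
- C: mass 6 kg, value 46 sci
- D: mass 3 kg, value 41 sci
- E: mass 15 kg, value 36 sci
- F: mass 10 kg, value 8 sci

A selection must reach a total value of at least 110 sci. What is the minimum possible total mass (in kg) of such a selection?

Subsets with value ≥ 110, sorted by total mass:
- B+C+D: mass 19, value 137
- A+C+D: mass 21, value 130
- C+D+E: mass 24, value 123
Minimum mass: 19 kg.

19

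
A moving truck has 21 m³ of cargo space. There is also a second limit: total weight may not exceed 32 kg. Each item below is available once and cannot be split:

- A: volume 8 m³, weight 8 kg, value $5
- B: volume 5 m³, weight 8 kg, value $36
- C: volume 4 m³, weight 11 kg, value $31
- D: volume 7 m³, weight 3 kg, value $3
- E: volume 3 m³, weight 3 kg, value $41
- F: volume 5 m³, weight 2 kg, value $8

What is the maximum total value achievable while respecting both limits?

$116

Feasible sets respecting both limits:
- B+C+E+F: volume 17, weight 24, value 116
- A+B+C+E: volume 20, weight 30, value 113
- B+C+D+E: volume 19, weight 25, value 111
Best: $116.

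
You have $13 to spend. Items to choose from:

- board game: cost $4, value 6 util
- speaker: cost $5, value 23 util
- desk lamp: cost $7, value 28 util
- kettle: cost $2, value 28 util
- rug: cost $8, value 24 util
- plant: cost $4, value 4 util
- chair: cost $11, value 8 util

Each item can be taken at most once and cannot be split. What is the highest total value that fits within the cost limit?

62 util

This is a 0/1 knapsack; check combinations near the capacity.
- board game+desk lamp+kettle: cost 4+7+2=13, value 6+28+28=62
- desk lamp+kettle+plant: cost 7+2+4=13, value 28+28+4=60
- board game+speaker+kettle: cost 4+5+2=11, value 6+23+28=57
- desk lamp+kettle: cost 7+2=9, value 28+28=56
- speaker+kettle+plant: cost 5+2+4=11, value 23+28+4=55
Best: 62 util.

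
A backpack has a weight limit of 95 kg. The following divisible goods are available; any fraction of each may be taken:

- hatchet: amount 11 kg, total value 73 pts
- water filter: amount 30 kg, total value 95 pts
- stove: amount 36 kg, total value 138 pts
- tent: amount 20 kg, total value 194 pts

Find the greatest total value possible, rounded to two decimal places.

Take in order of value per unit:
- tent (194/20 per unit): all 20 → value 194, running total 194.00
- hatchet (73/11 per unit): all 11 → value 73, running total 267.00
- stove (138/36 per unit): all 36 → value 138, running total 405.00
- water filter (95/30 per unit): 28 of 30 → value 28×95/30 = 88.6667, running total 493.67
Total 493.67.

493.67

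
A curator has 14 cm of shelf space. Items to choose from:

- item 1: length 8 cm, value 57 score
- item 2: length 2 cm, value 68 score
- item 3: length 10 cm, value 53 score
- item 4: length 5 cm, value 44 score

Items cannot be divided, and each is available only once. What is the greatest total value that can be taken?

125 score

Check high-value combinations within 14 cm:
- item 1+item 2: length 8+2=10, value 57+68=125
- item 2+item 3: length 2+10=12, value 68+53=121
- item 2+item 4: length 2+5=7, value 68+44=112
Best: 125 score.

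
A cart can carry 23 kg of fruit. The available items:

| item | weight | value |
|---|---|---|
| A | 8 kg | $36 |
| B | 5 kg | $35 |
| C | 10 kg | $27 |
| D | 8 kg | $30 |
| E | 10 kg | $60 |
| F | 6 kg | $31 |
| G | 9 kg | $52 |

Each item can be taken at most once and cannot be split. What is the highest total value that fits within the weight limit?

This is a 0/1 knapsack; check combinations near the capacity.
- A+B+E: weight 8+5+10=23, value 36+35+60=131
- B+E+F: weight 5+10+6=21, value 35+60+31=126
- B+D+E: weight 5+8+10=23, value 35+30+60=125
- A+B+G: weight 8+5+9=22, value 36+35+52=123
- A+F+G: weight 8+6+9=23, value 36+31+52=119
Best: $131.

$131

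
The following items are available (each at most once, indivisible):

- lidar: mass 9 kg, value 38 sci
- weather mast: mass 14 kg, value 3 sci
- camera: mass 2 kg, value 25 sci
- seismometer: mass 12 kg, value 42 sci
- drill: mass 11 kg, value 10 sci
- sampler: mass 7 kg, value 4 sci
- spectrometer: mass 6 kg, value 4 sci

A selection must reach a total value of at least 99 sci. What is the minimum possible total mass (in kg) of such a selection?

23

Subsets with value ≥ 99, sorted by total mass:
- lidar+camera+seismometer: mass 23, value 105
- lidar+camera+seismometer+spectrometer: mass 29, value 109
- lidar+camera+seismometer+sampler: mass 30, value 109
- lidar+camera+seismometer+drill: mass 34, value 115
Minimum mass: 23 kg.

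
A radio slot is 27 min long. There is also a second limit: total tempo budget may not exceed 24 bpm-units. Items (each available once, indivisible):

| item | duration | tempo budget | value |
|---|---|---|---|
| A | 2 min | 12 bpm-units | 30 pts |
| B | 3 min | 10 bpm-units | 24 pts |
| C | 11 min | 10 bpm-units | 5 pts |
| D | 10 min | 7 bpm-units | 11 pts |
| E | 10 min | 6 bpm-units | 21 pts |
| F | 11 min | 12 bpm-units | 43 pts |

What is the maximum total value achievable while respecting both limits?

Feasible sets respecting both limits:
- A+F: duration 13, tempo budget 24, value 73
- B+F: duration 14, tempo budget 22, value 67
- E+F: duration 21, tempo budget 18, value 64
Best: 73 pts.

73 pts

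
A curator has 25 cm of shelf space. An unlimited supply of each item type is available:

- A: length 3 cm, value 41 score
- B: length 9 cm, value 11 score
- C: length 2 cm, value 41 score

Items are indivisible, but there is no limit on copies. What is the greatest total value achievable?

492 score

Best value-per-unit is C at 41/2; filling with it alone gives 12×41 = 492.
Optimal mix: 1×A + 11×C → length 25, value 492.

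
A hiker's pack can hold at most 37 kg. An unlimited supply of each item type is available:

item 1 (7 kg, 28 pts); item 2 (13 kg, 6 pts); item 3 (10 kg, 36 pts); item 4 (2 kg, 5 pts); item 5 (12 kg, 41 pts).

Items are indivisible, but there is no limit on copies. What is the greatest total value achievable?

145 pts

Best value-per-unit is item 1 at 28/7; filling with it alone gives 5×28 = 140.
Optimal mix: 5×item 1 + 1×item 4 → weight 37, value 145.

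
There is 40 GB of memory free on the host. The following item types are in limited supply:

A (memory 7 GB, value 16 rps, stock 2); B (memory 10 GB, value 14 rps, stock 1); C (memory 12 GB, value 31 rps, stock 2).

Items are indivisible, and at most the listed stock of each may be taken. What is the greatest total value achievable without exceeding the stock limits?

Top feasible selections:
- 2×A + 2×C: memory 38, value 94
- 1×A + 2×C: memory 31, value 78
- 2×A + 1×B + 1×C: memory 36, value 77
Best: 94 rps.

94 rps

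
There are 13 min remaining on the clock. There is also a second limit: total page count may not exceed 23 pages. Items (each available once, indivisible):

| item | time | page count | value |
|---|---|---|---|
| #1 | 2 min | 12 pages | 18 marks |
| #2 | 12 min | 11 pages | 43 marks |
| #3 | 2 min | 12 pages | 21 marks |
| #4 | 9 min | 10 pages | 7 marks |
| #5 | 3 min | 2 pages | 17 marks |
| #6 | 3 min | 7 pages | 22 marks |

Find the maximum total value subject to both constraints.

60 marks

Feasible sets respecting both limits:
- #3+#5+#6: time 8, page count 21, value 60
- #1+#5+#6: time 8, page count 21, value 57
- #2: time 12, page count 11, value 43
Best: 60 marks.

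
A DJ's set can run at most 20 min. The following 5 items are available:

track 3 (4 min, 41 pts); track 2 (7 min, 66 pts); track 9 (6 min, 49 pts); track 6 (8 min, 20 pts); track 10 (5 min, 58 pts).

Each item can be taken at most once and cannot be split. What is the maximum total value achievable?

173 pts

Check high-value combinations within 20 min:
- track 2+track 9+track 10: duration 7+6+5=18, value 66+49+58=173
- track 3+track 2+track 10: duration 4+7+5=16, value 41+66+58=165
- track 3+track 2+track 9: duration 4+7+6=17, value 41+66+49=156
Best: 173 pts.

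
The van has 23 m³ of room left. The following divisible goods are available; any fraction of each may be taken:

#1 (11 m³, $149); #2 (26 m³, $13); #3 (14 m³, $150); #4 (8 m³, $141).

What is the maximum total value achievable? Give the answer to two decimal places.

332.86

Take in order of value per unit:
- #4 (141/8 per unit): all 8 → value 141, running total 141.00
- #1 (149/11 per unit): all 11 → value 149, running total 290.00
- #3 (150/14 per unit): 4 of 14 → value 4×150/14 = 42.8571, running total 332.86
Total 332.86.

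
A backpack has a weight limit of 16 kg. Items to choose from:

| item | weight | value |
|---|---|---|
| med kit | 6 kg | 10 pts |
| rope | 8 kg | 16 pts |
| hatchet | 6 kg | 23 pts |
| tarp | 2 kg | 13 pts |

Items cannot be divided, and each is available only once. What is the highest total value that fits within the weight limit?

52 pts

Check high-value combinations within 16 kg:
- rope+hatchet+tarp: weight 8+6+2=16, value 16+23+13=52
- med kit+hatchet+tarp: weight 6+6+2=14, value 10+23+13=46
- rope+hatchet: weight 8+6=14, value 16+23=39
- med kit+rope+tarp: weight 6+8+2=16, value 10+16+13=39
- hatchet+tarp: weight 6+2=8, value 23+13=36
Best: 52 pts.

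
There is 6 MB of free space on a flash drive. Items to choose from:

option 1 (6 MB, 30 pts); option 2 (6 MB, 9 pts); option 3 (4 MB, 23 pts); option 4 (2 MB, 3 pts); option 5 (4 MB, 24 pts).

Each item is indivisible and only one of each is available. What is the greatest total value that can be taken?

30 pts

Check high-value combinations within 6 MB:
- option 1: size 6, value 30
- option 4+option 5: size 2+4=6, value 3+24=27
- option 3+option 4: size 4+2=6, value 23+3=26
- option 5: size 4, value 24
- option 3: size 4, value 23
Best: 30 pts.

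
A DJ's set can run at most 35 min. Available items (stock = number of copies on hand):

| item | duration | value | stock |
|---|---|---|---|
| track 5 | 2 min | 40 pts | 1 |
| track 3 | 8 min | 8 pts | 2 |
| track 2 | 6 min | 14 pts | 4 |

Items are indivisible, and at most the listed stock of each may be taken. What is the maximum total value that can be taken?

Top feasible selections:
- 1×track 5 + 1×track 3 + 4×track 2: duration 34, value 104
- 1×track 5 + 4×track 2: duration 26, value 96
Best: 104 pts.

104 pts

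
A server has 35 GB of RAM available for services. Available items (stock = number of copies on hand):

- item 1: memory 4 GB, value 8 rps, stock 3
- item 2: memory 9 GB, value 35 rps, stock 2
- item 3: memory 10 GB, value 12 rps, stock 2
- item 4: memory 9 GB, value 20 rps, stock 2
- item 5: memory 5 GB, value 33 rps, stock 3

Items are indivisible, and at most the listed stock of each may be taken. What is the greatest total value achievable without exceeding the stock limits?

Best selections within memory 35 and stock limits:
- 2×item 2 + 3×item 5: memory 33, value 169
- 1×item 2 + 1×item 4 + 3×item 5: memory 33, value 154
Best: 169 rps.

169 rps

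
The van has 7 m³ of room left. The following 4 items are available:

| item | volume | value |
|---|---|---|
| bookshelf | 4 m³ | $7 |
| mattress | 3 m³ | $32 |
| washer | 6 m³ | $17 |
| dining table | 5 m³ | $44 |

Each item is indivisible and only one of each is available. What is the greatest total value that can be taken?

Check high-value combinations within 7 m³:
- dining table: volume 5, value 44
- bookshelf+mattress: volume 4+3=7, value 7+32=39
- mattress: volume 3, value 32
Best: $44.

$44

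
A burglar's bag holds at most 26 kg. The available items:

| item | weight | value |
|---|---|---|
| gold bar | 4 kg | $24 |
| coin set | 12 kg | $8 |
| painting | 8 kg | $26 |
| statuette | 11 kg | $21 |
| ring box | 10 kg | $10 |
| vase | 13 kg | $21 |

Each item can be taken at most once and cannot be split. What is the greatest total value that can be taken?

$71

Check high-value combinations within 26 kg:
- gold bar+painting+statuette: weight 4+8+11=23, value 24+26+21=71
- gold bar+painting+vase: weight 4+8+13=25, value 24+26+21=71
- gold bar+painting+ring box: weight 4+8+10=22, value 24+26+10=60
Best: $71.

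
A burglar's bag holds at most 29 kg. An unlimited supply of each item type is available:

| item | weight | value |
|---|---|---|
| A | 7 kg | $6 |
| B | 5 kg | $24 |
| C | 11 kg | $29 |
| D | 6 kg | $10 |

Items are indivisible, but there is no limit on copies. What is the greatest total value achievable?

Best value-per-unit is B at 24/5, and filling with it alone uses weight 5×5=25. No mix of the others beats 5×24 = 120.

$120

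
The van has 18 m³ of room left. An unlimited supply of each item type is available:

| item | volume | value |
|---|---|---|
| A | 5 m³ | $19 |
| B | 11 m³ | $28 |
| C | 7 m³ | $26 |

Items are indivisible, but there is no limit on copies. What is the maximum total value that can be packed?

Best value-per-unit is A at 19/5; filling with it alone gives 3×19 = 57.
Optimal mix: 2×A + 1×C → volume 17, value 64.

$64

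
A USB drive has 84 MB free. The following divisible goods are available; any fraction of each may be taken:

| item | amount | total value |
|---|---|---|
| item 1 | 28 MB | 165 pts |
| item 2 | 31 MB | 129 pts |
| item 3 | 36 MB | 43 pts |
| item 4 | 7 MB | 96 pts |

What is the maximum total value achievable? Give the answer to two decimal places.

411.50

Take in order of value per unit:
- item 4 (96/7 per unit): all 7 → value 96, running total 96.00
- item 1 (165/28 per unit): all 28 → value 165, running total 261.00
- item 2 (129/31 per unit): all 31 → value 129, running total 390.00
- item 3 (43/36 per unit): 18 of 36 → value 18×43/36 = 21.5000, running total 411.50
Total 411.50.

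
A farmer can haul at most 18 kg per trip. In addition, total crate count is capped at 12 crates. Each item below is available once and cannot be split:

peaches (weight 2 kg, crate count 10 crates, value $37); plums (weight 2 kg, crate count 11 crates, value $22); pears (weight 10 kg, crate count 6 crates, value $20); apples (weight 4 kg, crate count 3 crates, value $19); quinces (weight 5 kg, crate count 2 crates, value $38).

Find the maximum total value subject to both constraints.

$75

Feasible sets respecting both limits:
- peaches+quinces: weight 7, crate count 12, value 75
- pears+quinces: weight 15, crate count 8, value 58
- apples+quinces: weight 9, crate count 5, value 57
- pears+apples: weight 14, crate count 9, value 39
Best: $75.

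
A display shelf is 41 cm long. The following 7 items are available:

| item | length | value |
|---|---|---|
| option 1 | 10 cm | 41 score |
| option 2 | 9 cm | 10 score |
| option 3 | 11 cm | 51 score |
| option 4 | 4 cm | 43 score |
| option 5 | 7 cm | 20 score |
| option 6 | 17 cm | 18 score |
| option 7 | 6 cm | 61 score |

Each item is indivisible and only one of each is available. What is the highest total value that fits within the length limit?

216 score

Check high-value combinations within 41 cm:
- option 1+option 3+option 4+option 5+option 7: length 10+11+4+7+6=38, value 41+51+43+20+61=216
- option 1+option 2+option 3+option 4+option 7: length 10+9+11+4+6=40, value 41+10+51+43+61=206
- option 1+option 3+option 4+option 7: length 10+11+4+6=31, value 41+51+43+61=196
- option 2+option 3+option 4+option 5+option 7: length 9+11+4+7+6=37, value 10+51+43+20+61=185
Best: 216 score.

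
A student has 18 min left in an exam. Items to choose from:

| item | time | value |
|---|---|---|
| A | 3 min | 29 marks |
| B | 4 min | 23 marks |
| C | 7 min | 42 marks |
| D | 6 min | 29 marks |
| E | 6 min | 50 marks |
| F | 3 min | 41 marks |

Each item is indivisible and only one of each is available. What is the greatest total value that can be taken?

149 marks

Check high-value combinations within 18 min:
- A+D+E+F: time 3+6+6+3=18, value 29+29+50+41=149
- A+B+E+F: time 3+4+6+3=16, value 29+23+50+41=143
- A+B+C+F: time 3+4+7+3=17, value 29+23+42+41=135
- C+E+F: time 7+6+3=16, value 42+50+41=133
Best: 149 marks.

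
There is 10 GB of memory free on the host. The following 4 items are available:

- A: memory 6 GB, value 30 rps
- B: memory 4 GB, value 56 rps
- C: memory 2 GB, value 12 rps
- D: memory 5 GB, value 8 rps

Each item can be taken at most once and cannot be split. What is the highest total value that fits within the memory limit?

Check high-value combinations within 10 GB:
- A+B: memory 6+4=10, value 30+56=86
- B+C: memory 4+2=6, value 56+12=68
- B+D: memory 4+5=9, value 56+8=64
Best: 86 rps.

86 rps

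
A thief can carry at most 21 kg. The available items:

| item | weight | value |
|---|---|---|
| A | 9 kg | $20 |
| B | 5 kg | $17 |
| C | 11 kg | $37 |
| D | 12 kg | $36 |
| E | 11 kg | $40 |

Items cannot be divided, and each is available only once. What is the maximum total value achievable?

Check high-value combinations within 21 kg:
- A+E: weight 9+11=20, value 20+40=60
- B+E: weight 5+11=16, value 17+40=57
- A+C: weight 9+11=20, value 20+37=57
- A+D: weight 9+12=21, value 20+36=56
- B+C: weight 5+11=16, value 17+37=54
Best: $60.

$60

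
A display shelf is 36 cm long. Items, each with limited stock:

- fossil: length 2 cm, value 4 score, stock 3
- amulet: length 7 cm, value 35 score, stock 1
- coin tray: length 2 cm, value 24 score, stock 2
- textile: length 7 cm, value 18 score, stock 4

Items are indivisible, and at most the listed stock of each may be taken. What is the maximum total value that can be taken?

145 score

Best selections within length 36 and stock limits:
- 2×fossil + 1×amulet + 2×coin tray + 3×textile: length 36, value 145
- 1×fossil + 1×amulet + 2×coin tray + 3×textile: length 34, value 141
- 1×amulet + 2×coin tray + 3×textile: length 32, value 137
- 3×fossil + 1×amulet + 2×coin tray + 2×textile: length 31, value 131
Best: 145 score.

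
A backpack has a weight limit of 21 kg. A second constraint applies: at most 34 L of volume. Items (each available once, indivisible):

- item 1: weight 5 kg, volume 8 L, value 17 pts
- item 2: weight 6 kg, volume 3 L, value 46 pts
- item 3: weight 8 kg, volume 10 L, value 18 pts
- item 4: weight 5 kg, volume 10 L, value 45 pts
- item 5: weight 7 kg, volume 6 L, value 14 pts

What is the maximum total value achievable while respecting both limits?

109 pts

Feasible sets respecting both limits:
- item 2+item 3+item 4: weight 19, volume 23, value 109
- item 1+item 2+item 4: weight 16, volume 21, value 108
- item 2+item 4+item 5: weight 18, volume 19, value 105
Best: 109 pts.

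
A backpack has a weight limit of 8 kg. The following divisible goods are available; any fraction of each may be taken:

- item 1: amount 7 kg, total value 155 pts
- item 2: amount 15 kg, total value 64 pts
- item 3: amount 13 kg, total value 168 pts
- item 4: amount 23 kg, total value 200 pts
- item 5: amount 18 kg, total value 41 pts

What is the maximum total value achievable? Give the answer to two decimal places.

167.92

Take in order of value per unit:
- item 1 (155/7 per unit): all 7 → value 155, running total 155.00
- item 3 (168/13 per unit): 1 of 13 → value 1×168/13 = 12.9231, running total 167.92
Total 167.92.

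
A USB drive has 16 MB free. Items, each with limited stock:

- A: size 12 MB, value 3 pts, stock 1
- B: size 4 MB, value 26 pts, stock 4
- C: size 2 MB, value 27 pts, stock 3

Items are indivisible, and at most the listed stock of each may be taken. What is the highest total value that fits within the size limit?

Top feasible selections:
- 2×B + 3×C: size 14, value 133
- 3×B + 2×C: size 16, value 132
Best: 133 pts.

133 pts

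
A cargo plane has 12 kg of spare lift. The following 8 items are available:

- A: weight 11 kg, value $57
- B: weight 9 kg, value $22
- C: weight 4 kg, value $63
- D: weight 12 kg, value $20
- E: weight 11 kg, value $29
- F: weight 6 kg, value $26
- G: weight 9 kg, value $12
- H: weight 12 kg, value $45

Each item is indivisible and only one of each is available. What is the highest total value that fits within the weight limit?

Check high-value combinations within 12 kg:
- C+F: weight 4+6=10, value 63+26=89
- C: weight 4, value 63
- A: weight 11, value 57
- H: weight 12, value 45
- E: weight 11, value 29
Best: $89.

$89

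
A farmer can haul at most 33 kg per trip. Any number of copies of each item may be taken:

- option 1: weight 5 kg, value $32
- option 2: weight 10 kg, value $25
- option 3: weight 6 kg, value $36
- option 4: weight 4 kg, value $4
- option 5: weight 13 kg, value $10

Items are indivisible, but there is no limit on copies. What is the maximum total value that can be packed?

Best value-per-unit is option 1 at 32/5; filling with it alone gives 6×32 = 192.
Optimal mix: 3×option 1 + 3×option 3 → weight 33, value 204.

$204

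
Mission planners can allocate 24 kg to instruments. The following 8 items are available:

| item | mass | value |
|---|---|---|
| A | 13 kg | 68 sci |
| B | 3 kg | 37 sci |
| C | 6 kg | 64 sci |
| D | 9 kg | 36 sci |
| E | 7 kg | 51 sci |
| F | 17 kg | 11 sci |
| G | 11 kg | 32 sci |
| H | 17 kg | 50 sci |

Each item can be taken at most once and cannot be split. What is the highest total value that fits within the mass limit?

169 sci

Check high-value combinations within 24 kg:
- A+B+C: mass 13+3+6=22, value 68+37+64=169
- A+B+E: mass 13+3+7=23, value 68+37+51=156
- B+C+E: mass 3+6+7=16, value 37+64+51=152
Best: 169 sci.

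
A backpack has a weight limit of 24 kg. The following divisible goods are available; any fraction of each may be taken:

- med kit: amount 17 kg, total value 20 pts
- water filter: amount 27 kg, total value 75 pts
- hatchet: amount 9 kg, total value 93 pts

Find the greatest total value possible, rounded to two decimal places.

Take in order of value per unit:
- hatchet (93/9 per unit): all 9 → value 93, running total 93.00
- water filter (75/27 per unit): 15 of 27 → value 15×75/27 = 41.6667, running total 134.67
Total 134.67.

134.67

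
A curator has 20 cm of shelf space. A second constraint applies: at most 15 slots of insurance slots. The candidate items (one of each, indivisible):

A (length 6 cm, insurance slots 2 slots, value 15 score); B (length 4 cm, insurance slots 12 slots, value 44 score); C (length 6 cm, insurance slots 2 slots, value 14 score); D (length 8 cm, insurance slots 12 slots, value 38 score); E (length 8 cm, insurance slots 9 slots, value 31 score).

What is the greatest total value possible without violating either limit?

Feasible sets respecting both limits:
- A+C+E: length 20, insurance slots 13, value 60
- A+B: length 10, insurance slots 14, value 59
- B+C: length 10, insurance slots 14, value 58
Best: 60 score.

60 score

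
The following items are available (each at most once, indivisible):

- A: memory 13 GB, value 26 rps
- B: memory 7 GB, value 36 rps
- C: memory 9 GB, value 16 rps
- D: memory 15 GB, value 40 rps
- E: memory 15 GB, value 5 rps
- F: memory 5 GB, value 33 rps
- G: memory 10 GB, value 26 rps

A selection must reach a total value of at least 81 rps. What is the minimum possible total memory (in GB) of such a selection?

Subsets with value ≥ 81, sorted by total memory:
- B+C+F: memory 21, value 85
- B+F+G: memory 22, value 95
- A+B+F: memory 25, value 95
- B+D+F: memory 27, value 109
Minimum memory: 21 GB.

21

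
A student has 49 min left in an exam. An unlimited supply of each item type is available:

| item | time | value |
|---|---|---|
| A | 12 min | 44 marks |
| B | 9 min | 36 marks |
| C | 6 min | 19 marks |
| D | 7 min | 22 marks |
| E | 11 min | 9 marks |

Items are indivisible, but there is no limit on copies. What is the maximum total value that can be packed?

Best value-per-unit is B at 36/9; filling with it alone gives 5×36 = 180.
Optimal mix: 1×A + 4×B → time 48, value 188.

188 marks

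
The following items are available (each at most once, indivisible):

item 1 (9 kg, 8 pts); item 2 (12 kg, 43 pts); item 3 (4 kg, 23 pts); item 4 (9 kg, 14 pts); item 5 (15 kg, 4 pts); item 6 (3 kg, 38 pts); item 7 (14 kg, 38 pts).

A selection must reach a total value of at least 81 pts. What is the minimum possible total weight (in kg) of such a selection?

Subsets with value ≥ 81, sorted by total weight:
- item 2+item 6: weight 15, value 81
- item 2+item 3+item 6: weight 19, value 104
- item 3+item 6+item 7: weight 21, value 99
Minimum weight: 15 kg.

15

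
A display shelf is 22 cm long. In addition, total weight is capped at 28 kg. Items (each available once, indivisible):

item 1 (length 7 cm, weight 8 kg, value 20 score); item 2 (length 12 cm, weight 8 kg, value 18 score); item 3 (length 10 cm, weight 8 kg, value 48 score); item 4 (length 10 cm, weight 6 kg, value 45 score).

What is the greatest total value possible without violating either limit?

Feasible sets respecting both limits:
- item 3+item 4: length 20, weight 14, value 93
- item 1+item 3: length 17, weight 16, value 68
- item 2+item 3: length 22, weight 16, value 66
Best: 93 score.

93 score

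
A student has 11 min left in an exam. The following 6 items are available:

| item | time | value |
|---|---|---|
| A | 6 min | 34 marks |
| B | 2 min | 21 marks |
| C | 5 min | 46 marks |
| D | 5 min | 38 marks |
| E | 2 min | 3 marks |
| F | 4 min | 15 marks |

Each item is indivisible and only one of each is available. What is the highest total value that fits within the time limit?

84 marks

Check high-value combinations within 11 min:
- C+D: time 5+5=10, value 46+38=84
- B+C+F: time 2+5+4=11, value 21+46+15=82
- A+C: time 6+5=11, value 34+46=80
- B+D+F: time 2+5+4=11, value 21+38+15=74
- A+D: time 6+5=11, value 34+38=72
Best: 84 marks.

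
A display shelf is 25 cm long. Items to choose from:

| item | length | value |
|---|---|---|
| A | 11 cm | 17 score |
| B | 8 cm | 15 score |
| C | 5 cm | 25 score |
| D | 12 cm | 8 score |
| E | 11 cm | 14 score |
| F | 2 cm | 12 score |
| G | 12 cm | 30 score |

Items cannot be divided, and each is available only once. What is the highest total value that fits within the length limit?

70 score

Check high-value combinations within 25 cm:
- B+C+G: length 8+5+12=25, value 15+25+30=70
- C+F+G: length 5+2+12=19, value 25+12+30=67
- A+F+G: length 11+2+12=25, value 17+12+30=59
Best: 70 score.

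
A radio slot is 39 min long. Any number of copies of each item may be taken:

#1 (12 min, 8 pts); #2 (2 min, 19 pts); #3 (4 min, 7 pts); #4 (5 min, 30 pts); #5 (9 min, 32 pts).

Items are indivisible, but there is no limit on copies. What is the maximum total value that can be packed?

Best value-per-unit is #2 at 19/2, and filling with it alone uses duration 19×2=38. No mix of the others beats 19×19 = 361.

361 pts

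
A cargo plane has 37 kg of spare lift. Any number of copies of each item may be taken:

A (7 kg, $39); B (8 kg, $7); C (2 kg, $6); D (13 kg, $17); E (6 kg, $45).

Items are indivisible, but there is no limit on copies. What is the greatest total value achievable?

Best value-per-unit is E at 45/6, and filling with it alone uses weight 6×6=36. No mix of the others beats 6×45 = 270.

$270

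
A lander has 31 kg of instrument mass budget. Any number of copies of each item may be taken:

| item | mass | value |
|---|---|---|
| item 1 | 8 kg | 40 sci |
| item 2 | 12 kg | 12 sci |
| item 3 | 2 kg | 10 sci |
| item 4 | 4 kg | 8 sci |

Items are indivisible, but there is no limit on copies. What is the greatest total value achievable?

Best value-per-unit is item 1 at 40/8; filling with it alone gives 3×40 = 120.
Optimal mix: 3×item 1 + 3×item 3 → mass 30, value 150.

150 sci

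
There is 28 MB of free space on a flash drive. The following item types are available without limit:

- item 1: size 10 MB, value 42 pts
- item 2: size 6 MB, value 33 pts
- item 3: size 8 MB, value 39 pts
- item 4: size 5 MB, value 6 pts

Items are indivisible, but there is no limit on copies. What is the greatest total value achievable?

Best value-per-unit is item 2 at 33/6; filling with it alone gives 4×33 = 132.
Optimal mix: 2×item 2 + 2×item 3 → size 28, value 144.

144 pts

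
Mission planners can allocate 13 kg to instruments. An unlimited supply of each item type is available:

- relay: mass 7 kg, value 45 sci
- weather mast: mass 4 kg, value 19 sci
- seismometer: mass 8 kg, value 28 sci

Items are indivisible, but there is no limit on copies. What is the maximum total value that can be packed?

Best value-per-unit is relay at 45/7; filling with it alone gives 1×45 = 45.
Optimal mix: 1×relay + 1×weather mast → mass 11, value 64.

64 sci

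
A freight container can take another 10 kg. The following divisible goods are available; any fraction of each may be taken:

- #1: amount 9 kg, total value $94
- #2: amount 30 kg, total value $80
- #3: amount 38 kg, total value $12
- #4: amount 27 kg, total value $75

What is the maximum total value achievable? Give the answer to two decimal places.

Take in order of value per unit:
- #1 (94/9 per unit): all 9 → value 94, running total 94.00
- #4 (75/27 per unit): 1 of 27 → value 1×75/27 = 2.7778, running total 96.78
Total 96.78.

96.78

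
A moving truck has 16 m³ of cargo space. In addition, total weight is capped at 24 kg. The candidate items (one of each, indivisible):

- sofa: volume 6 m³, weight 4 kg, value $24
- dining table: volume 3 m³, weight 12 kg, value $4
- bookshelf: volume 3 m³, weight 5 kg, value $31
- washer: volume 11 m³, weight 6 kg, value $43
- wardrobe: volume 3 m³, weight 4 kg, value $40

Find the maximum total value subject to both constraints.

Feasible sets respecting both limits:
- sofa+bookshelf+wardrobe: volume 12, weight 13, value 95
- washer+wardrobe: volume 14, weight 10, value 83
- dining table+bookshelf+wardrobe: volume 9, weight 21, value 75
Best: $95.

$95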